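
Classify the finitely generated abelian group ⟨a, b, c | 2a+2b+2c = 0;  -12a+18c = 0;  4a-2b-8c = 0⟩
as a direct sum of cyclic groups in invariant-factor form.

Answer: M ≅ ℤ/2 ⊕ ℤ/6 ⊕ ℤ/6

Derivation:
rank_ℚ(R)=3; free=3−3=0
SNF(R) diag = [2, 6, 6] → torsion [2, 6, 6]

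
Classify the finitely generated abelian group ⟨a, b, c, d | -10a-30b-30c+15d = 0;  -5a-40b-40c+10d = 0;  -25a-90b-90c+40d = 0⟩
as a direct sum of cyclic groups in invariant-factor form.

Answer: M ≅ ℤ^1 ⊕ ℤ/5 ⊕ ℤ/5 ⊕ ℤ/10

Derivation:
rank_ℚ(R)=3; free=4−3=1
SNF(R) diag = [5, 5, 10] → torsion [5, 5, 10]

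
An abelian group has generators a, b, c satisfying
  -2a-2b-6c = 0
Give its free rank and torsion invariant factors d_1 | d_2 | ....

rank_ℚ(R)=1; free=3−1=2
SNF(R) diag = [2] → torsion [2]

Answer: M ≅ ℤ^2 ⊕ ℤ/2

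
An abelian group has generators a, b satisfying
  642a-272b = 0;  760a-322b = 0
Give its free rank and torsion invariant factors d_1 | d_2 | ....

rank_ℚ(R)=2; free=2−2=0
SNF(R) diag = [2, 2] → torsion [2, 2]

Answer: M ≅ ℤ/2 ⊕ ℤ/2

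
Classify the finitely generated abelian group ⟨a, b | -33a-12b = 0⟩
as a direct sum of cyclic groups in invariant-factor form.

rank_ℚ(R)=1; free=2−1=1
SNF(R) diag = [3] → torsion [3]

Answer: M ≅ ℤ^1 ⊕ ℤ/3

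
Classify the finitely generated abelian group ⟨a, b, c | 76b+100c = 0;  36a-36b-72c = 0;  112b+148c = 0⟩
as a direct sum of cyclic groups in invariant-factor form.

Answer: M ≅ ℤ/4 ⊕ ℤ/12 ⊕ ℤ/36

Derivation:
rank_ℚ(R)=3; free=3−3=0
SNF(R) diag = [4, 12, 36] → torsion [4, 12, 36]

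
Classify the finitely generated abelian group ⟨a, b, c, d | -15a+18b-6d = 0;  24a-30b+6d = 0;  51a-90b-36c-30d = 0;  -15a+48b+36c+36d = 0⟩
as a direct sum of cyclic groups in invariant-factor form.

rank_ℚ(R)=4; free=4−4=0
SNF(R) diag = [3, 6, 12, 36] → torsion [3, 6, 12, 36]

Answer: M ≅ ℤ/3 ⊕ ℤ/6 ⊕ ℤ/12 ⊕ ℤ/36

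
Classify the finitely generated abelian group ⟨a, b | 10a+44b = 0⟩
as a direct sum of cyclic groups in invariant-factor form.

Answer: M ≅ ℤ^1 ⊕ ℤ/2

Derivation:
rank_ℚ(R)=1; free=2−1=1
SNF(R) diag = [2] → torsion [2]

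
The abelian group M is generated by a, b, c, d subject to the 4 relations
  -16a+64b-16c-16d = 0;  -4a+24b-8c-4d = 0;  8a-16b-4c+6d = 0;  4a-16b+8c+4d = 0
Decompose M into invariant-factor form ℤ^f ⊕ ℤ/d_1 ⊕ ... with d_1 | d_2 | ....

Answer: M ≅ ℤ/2 ⊕ ℤ/4 ⊕ ℤ/8 ⊕ ℤ/16

Derivation:
rank_ℚ(R)=4; free=4−4=0
SNF(R) diag = [2, 4, 8, 16] → torsion [2, 4, 8, 16]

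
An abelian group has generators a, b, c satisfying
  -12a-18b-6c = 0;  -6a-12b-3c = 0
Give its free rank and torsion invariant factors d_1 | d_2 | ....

rank_ℚ(R)=2; free=3−2=1
SNF(R) diag = [3, 6] → torsion [3, 6]

Answer: M ≅ ℤ^1 ⊕ ℤ/3 ⊕ ℤ/6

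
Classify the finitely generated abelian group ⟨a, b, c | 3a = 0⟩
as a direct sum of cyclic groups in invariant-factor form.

rank_ℚ(R)=1; free=3−1=2
SNF(R) diag = [3] → torsion [3]

Answer: M ≅ ℤ^2 ⊕ ℤ/3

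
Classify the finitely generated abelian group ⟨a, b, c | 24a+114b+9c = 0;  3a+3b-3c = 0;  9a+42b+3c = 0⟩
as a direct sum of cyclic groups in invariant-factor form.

Answer: M ≅ ℤ/3 ⊕ ℤ/3 ⊕ ℤ/3

Derivation:
rank_ℚ(R)=3; free=3−3=0
SNF(R) diag = [3, 3, 3] → torsion [3, 3, 3]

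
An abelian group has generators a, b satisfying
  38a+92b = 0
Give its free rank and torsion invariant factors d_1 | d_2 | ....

Answer: M ≅ ℤ^1 ⊕ ℤ/2

Derivation:
rank_ℚ(R)=1; free=2−1=1
SNF(R) diag = [2] → torsion [2]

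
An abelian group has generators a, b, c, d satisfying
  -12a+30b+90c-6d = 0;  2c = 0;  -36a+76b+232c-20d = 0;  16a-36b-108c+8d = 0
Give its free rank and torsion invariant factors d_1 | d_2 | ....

rank_ℚ(R)=4; free=4−4=0
SNF(R) diag = [2, 2, 4, 12] → torsion [2, 2, 4, 12]

Answer: M ≅ ℤ/2 ⊕ ℤ/2 ⊕ ℤ/4 ⊕ ℤ/12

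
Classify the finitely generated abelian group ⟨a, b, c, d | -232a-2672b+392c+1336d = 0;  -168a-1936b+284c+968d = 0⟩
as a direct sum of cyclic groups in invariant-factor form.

rank_ℚ(R)=2; free=4−2=2
SNF(R) diag = [4, 8] → torsion [4, 8]

Answer: M ≅ ℤ^2 ⊕ ℤ/4 ⊕ ℤ/8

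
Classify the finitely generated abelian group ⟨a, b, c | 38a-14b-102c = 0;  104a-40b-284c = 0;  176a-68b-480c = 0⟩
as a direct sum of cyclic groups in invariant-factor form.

Answer: M ≅ ℤ/2 ⊕ ℤ/4 ⊕ ℤ/12

Derivation:
rank_ℚ(R)=3; free=3−3=0
SNF(R) diag = [2, 4, 12] → torsion [2, 4, 12]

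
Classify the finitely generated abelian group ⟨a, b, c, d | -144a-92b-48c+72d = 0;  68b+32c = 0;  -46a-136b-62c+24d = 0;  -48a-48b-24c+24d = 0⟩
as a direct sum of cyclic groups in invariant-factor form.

Answer: M ≅ ℤ/2 ⊕ ℤ/4 ⊕ ℤ/8 ⊕ ℤ/24

Derivation:
rank_ℚ(R)=4; free=4−4=0
SNF(R) diag = [2, 4, 8, 24] → torsion [2, 4, 8, 24]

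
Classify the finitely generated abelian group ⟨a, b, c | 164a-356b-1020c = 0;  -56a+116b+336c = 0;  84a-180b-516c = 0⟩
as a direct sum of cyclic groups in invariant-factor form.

rank_ℚ(R)=3; free=3−3=0
SNF(R) diag = [4, 12, 24] → torsion [4, 12, 24]

Answer: M ≅ ℤ/4 ⊕ ℤ/12 ⊕ ℤ/24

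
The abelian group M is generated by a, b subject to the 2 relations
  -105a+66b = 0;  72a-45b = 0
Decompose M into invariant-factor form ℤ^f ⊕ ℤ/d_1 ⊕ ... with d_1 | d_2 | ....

Answer: M ≅ ℤ/3 ⊕ ℤ/9

Derivation:
rank_ℚ(R)=2; free=2−2=0
SNF(R) diag = [3, 9] → torsion [3, 9]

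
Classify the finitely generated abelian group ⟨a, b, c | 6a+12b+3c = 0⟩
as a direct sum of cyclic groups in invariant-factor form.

Answer: M ≅ ℤ^2 ⊕ ℤ/3

Derivation:
rank_ℚ(R)=1; free=3−1=2
SNF(R) diag = [3] → torsion [3]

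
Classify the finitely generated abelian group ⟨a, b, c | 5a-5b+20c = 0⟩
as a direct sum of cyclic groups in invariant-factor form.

rank_ℚ(R)=1; free=3−1=2
SNF(R) diag = [5] → torsion [5]

Answer: M ≅ ℤ^2 ⊕ ℤ/5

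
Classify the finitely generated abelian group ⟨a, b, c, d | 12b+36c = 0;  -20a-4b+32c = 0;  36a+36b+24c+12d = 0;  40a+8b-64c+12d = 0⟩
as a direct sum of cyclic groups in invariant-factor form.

rank_ℚ(R)=4; free=4−4=0
SNF(R) diag = [4, 12, 12, 24] → torsion [4, 12, 12, 24]

Answer: M ≅ ℤ/4 ⊕ ℤ/12 ⊕ ℤ/12 ⊕ ℤ/24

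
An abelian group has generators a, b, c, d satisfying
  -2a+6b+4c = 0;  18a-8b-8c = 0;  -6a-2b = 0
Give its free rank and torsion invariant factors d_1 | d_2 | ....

rank_ℚ(R)=3; free=4−3=1
SNF(R) diag = [2, 2, 4] → torsion [2, 2, 4]

Answer: M ≅ ℤ^1 ⊕ ℤ/2 ⊕ ℤ/2 ⊕ ℤ/4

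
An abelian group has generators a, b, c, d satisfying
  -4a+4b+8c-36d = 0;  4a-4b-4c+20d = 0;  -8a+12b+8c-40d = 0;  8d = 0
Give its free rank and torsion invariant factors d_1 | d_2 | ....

Answer: M ≅ ℤ/4 ⊕ ℤ/4 ⊕ ℤ/4 ⊕ ℤ/8

Derivation:
rank_ℚ(R)=4; free=4−4=0
SNF(R) diag = [4, 4, 4, 8] → torsion [4, 4, 4, 8]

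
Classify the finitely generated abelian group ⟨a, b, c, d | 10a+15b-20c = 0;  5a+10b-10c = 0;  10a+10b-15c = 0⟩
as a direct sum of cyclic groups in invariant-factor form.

Answer: M ≅ ℤ^1 ⊕ ℤ/5 ⊕ ℤ/5 ⊕ ℤ/5

Derivation:
rank_ℚ(R)=3; free=4−3=1
SNF(R) diag = [5, 5, 5] → torsion [5, 5, 5]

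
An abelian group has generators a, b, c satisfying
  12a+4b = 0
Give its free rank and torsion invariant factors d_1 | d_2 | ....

rank_ℚ(R)=1; free=3−1=2
SNF(R) diag = [4] → torsion [4]

Answer: M ≅ ℤ^2 ⊕ ℤ/4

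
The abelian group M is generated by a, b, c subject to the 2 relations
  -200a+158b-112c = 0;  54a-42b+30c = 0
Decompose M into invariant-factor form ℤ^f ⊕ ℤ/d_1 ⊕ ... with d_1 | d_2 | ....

Answer: M ≅ ℤ^1 ⊕ ℤ/2 ⊕ ℤ/6

Derivation:
rank_ℚ(R)=2; free=3−2=1
SNF(R) diag = [2, 6] → torsion [2, 6]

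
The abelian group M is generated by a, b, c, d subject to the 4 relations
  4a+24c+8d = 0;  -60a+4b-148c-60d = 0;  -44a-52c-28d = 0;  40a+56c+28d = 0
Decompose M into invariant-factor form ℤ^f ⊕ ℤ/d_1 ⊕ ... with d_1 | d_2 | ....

Answer: M ≅ ℤ/4 ⊕ ℤ/4 ⊕ ℤ/4 ⊕ ℤ/4

Derivation:
rank_ℚ(R)=4; free=4−4=0
SNF(R) diag = [4, 4, 4, 4] → torsion [4, 4, 4, 4]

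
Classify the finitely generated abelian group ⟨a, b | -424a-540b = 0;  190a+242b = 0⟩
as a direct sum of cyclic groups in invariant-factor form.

Answer: M ≅ ℤ/2 ⊕ ℤ/4

Derivation:
rank_ℚ(R)=2; free=2−2=0
SNF(R) diag = [2, 4] → torsion [2, 4]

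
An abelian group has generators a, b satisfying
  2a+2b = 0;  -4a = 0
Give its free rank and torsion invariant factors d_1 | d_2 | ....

Answer: M ≅ ℤ/2 ⊕ ℤ/4

Derivation:
rank_ℚ(R)=2; free=2−2=0
SNF(R) diag = [2, 4] → torsion [2, 4]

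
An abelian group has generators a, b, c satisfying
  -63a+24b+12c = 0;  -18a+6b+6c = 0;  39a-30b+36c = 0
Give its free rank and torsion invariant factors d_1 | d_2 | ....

rank_ℚ(R)=3; free=3−3=0
SNF(R) diag = [3, 6, 6] → torsion [3, 6, 6]

Answer: M ≅ ℤ/3 ⊕ ℤ/6 ⊕ ℤ/6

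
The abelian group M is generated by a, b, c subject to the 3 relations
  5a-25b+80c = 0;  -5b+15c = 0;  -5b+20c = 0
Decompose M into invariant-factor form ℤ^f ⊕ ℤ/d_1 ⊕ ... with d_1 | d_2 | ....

Answer: M ≅ ℤ/5 ⊕ ℤ/5 ⊕ ℤ/5

Derivation:
rank_ℚ(R)=3; free=3−3=0
SNF(R) diag = [5, 5, 5] → torsion [5, 5, 5]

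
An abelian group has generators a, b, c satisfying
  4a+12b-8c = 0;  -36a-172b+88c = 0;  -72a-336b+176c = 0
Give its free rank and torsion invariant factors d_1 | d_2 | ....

Answer: M ≅ ℤ/4 ⊕ ℤ/8 ⊕ ℤ/16

Derivation:
rank_ℚ(R)=3; free=3−3=0
SNF(R) diag = [4, 8, 16] → torsion [4, 8, 16]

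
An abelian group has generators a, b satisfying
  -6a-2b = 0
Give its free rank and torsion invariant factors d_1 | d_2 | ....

rank_ℚ(R)=1; free=2−1=1
SNF(R) diag = [2] → torsion [2]

Answer: M ≅ ℤ^1 ⊕ ℤ/2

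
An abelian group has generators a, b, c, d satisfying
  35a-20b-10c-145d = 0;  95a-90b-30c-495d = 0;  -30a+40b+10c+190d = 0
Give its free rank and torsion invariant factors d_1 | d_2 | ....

Answer: M ≅ ℤ^1 ⊕ ℤ/5 ⊕ ℤ/10 ⊕ ℤ/10

Derivation:
rank_ℚ(R)=3; free=4−3=1
SNF(R) diag = [5, 10, 10] → torsion [5, 10, 10]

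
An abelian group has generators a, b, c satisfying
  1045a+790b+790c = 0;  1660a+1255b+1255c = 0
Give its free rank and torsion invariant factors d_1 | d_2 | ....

rank_ℚ(R)=2; free=3−2=1
SNF(R) diag = [5, 15] → torsion [5, 15]

Answer: M ≅ ℤ^1 ⊕ ℤ/5 ⊕ ℤ/15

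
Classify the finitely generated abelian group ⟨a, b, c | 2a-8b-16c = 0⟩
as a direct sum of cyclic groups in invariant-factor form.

rank_ℚ(R)=1; free=3−1=2
SNF(R) diag = [2] → torsion [2]

Answer: M ≅ ℤ^2 ⊕ ℤ/2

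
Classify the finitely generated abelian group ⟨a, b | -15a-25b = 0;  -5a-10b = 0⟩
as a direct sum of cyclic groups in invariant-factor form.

Answer: M ≅ ℤ/5 ⊕ ℤ/5

Derivation:
rank_ℚ(R)=2; free=2−2=0
SNF(R) diag = [5, 5] → torsion [5, 5]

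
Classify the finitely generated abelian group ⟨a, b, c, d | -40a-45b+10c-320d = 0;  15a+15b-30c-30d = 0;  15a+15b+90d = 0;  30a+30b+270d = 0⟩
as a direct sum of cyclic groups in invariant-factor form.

Answer: M ≅ ℤ/5 ⊕ ℤ/15 ⊕ ℤ/30 ⊕ ℤ/90

Derivation:
rank_ℚ(R)=4; free=4−4=0
SNF(R) diag = [5, 15, 30, 90] → torsion [5, 15, 30, 90]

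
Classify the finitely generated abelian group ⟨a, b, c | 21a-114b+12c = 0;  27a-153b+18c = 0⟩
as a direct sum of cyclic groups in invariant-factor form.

Answer: M ≅ ℤ^1 ⊕ ℤ/3 ⊕ ℤ/9

Derivation:
rank_ℚ(R)=2; free=3−2=1
SNF(R) diag = [3, 9] → torsion [3, 9]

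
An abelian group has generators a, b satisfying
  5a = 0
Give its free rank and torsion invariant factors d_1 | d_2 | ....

rank_ℚ(R)=1; free=2−1=1
SNF(R) diag = [5] → torsion [5]

Answer: M ≅ ℤ^1 ⊕ ℤ/5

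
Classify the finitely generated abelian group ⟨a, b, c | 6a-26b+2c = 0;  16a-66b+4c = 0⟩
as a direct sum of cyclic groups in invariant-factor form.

rank_ℚ(R)=2; free=3−2=1
SNF(R) diag = [2, 2] → torsion [2, 2]

Answer: M ≅ ℤ^1 ⊕ ℤ/2 ⊕ ℤ/2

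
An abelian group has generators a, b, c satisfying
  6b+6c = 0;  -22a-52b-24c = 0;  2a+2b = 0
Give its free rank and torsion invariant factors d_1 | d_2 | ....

rank_ℚ(R)=3; free=3−3=0
SNF(R) diag = [2, 6, 6] → torsion [2, 6, 6]

Answer: M ≅ ℤ/2 ⊕ ℤ/6 ⊕ ℤ/6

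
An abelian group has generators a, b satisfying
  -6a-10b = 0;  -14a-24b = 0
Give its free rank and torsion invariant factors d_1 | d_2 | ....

rank_ℚ(R)=2; free=2−2=0
SNF(R) diag = [2, 2] → torsion [2, 2]

Answer: M ≅ ℤ/2 ⊕ ℤ/2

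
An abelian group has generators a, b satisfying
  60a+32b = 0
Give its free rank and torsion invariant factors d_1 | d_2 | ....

rank_ℚ(R)=1; free=2−1=1
SNF(R) diag = [4] → torsion [4]

Answer: M ≅ ℤ^1 ⊕ ℤ/4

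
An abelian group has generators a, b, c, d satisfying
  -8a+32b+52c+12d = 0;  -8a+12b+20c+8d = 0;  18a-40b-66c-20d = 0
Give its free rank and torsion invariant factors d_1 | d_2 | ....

Answer: M ≅ ℤ^1 ⊕ ℤ/2 ⊕ ℤ/4 ⊕ ℤ/4

Derivation:
rank_ℚ(R)=3; free=4−3=1
SNF(R) diag = [2, 4, 4] → torsion [2, 4, 4]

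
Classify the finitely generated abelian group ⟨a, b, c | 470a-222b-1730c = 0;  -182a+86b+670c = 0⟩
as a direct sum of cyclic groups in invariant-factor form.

rank_ℚ(R)=2; free=3−2=1
SNF(R) diag = [2, 4] → torsion [2, 4]

Answer: M ≅ ℤ^1 ⊕ ℤ/2 ⊕ ℤ/4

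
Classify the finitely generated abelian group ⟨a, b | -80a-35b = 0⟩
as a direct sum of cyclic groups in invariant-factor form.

rank_ℚ(R)=1; free=2−1=1
SNF(R) diag = [5] → torsion [5]

Answer: M ≅ ℤ^1 ⊕ ℤ/5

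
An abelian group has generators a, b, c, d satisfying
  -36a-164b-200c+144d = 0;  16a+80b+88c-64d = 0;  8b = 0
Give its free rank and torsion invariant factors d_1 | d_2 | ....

Answer: M ≅ ℤ^1 ⊕ ℤ/4 ⊕ ℤ/8 ⊕ ℤ/8

Derivation:
rank_ℚ(R)=3; free=4−3=1
SNF(R) diag = [4, 8, 8] → torsion [4, 8, 8]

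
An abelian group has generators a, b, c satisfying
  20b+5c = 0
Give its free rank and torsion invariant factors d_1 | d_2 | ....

rank_ℚ(R)=1; free=3−1=2
SNF(R) diag = [5] → torsion [5]

Answer: M ≅ ℤ^2 ⊕ ℤ/5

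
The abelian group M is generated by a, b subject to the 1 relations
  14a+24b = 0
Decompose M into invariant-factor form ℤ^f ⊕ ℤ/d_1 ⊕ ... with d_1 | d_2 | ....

Answer: M ≅ ℤ^1 ⊕ ℤ/2

Derivation:
rank_ℚ(R)=1; free=2−1=1
SNF(R) diag = [2] → torsion [2]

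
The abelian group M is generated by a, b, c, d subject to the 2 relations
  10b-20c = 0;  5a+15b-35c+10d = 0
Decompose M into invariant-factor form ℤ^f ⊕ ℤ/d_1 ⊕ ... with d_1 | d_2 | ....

rank_ℚ(R)=2; free=4−2=2
SNF(R) diag = [5, 10] → torsion [5, 10]

Answer: M ≅ ℤ^2 ⊕ ℤ/5 ⊕ ℤ/10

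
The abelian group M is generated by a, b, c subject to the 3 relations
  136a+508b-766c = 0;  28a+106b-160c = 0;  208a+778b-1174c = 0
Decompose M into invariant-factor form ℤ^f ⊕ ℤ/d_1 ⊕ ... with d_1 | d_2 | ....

Answer: M ≅ ℤ/2 ⊕ ℤ/6 ⊕ ℤ/12

Derivation:
rank_ℚ(R)=3; free=3−3=0
SNF(R) diag = [2, 6, 12] → torsion [2, 6, 12]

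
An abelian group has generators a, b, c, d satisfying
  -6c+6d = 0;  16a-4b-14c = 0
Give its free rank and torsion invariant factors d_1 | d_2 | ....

Answer: M ≅ ℤ^2 ⊕ ℤ/2 ⊕ ℤ/6

Derivation:
rank_ℚ(R)=2; free=4−2=2
SNF(R) diag = [2, 6] → torsion [2, 6]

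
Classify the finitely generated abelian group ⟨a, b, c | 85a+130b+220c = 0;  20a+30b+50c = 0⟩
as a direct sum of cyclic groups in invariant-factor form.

rank_ℚ(R)=2; free=3−2=1
SNF(R) diag = [5, 10] → torsion [5, 10]

Answer: M ≅ ℤ^1 ⊕ ℤ/5 ⊕ ℤ/10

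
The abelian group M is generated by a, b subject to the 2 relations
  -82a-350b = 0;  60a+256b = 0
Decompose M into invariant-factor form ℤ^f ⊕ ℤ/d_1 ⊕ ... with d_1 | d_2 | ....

Answer: M ≅ ℤ/2 ⊕ ℤ/4

Derivation:
rank_ℚ(R)=2; free=2−2=0
SNF(R) diag = [2, 4] → torsion [2, 4]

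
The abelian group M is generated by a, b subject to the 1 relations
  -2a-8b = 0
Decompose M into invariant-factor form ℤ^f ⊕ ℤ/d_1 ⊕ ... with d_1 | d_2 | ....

Answer: M ≅ ℤ^1 ⊕ ℤ/2

Derivation:
rank_ℚ(R)=1; free=2−1=1
SNF(R) diag = [2] → torsion [2]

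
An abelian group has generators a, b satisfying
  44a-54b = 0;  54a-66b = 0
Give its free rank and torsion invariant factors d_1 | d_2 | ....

rank_ℚ(R)=2; free=2−2=0
SNF(R) diag = [2, 6] → torsion [2, 6]

Answer: M ≅ ℤ/2 ⊕ ℤ/6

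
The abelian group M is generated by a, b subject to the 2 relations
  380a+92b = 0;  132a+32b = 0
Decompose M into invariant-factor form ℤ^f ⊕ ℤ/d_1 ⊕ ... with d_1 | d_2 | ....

Answer: M ≅ ℤ/4 ⊕ ℤ/4

Derivation:
rank_ℚ(R)=2; free=2−2=0
SNF(R) diag = [4, 4] → torsion [4, 4]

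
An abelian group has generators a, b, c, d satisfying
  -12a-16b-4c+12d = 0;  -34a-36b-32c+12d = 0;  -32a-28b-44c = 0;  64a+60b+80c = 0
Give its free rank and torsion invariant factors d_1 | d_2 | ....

rank_ℚ(R)=4; free=4−4=0
SNF(R) diag = [2, 4, 12, 12] → torsion [2, 4, 12, 12]

Answer: M ≅ ℤ/2 ⊕ ℤ/4 ⊕ ℤ/12 ⊕ ℤ/12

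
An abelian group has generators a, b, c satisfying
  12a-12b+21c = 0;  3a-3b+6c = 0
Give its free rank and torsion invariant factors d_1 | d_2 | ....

rank_ℚ(R)=2; free=3−2=1
SNF(R) diag = [3, 3] → torsion [3, 3]

Answer: M ≅ ℤ^1 ⊕ ℤ/3 ⊕ ℤ/3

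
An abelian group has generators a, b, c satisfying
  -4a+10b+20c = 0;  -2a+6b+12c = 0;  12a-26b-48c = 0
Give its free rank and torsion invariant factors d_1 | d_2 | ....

rank_ℚ(R)=3; free=3−3=0
SNF(R) diag = [2, 2, 4] → torsion [2, 2, 4]

Answer: M ≅ ℤ/2 ⊕ ℤ/2 ⊕ ℤ/4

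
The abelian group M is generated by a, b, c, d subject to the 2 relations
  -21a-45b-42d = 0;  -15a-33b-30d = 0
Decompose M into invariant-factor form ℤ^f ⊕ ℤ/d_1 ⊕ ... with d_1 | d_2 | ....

rank_ℚ(R)=2; free=4−2=2
SNF(R) diag = [3, 6] → torsion [3, 6]

Answer: M ≅ ℤ^2 ⊕ ℤ/3 ⊕ ℤ/6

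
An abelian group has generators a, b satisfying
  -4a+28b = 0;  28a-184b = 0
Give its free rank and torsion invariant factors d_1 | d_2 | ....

rank_ℚ(R)=2; free=2−2=0
SNF(R) diag = [4, 12] → torsion [4, 12]

Answer: M ≅ ℤ/4 ⊕ ℤ/12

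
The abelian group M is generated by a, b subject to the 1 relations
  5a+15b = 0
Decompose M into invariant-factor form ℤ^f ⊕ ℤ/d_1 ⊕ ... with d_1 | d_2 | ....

rank_ℚ(R)=1; free=2−1=1
SNF(R) diag = [5] → torsion [5]

Answer: M ≅ ℤ^1 ⊕ ℤ/5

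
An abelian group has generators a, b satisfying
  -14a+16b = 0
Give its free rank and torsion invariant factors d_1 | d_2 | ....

rank_ℚ(R)=1; free=2−1=1
SNF(R) diag = [2] → torsion [2]

Answer: M ≅ ℤ^1 ⊕ ℤ/2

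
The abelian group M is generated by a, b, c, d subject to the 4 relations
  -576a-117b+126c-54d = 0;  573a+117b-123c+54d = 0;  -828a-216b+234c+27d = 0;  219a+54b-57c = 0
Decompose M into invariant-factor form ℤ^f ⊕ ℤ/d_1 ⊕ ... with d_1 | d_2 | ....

Answer: M ≅ ℤ/3 ⊕ ℤ/9 ⊕ ℤ/27 ⊕ ℤ/54

Derivation:
rank_ℚ(R)=4; free=4−4=0
SNF(R) diag = [3, 9, 27, 54] → torsion [3, 9, 27, 54]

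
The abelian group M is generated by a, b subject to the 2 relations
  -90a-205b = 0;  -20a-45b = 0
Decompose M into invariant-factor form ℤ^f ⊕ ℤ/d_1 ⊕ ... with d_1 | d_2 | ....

rank_ℚ(R)=2; free=2−2=0
SNF(R) diag = [5, 10] → torsion [5, 10]

Answer: M ≅ ℤ/5 ⊕ ℤ/10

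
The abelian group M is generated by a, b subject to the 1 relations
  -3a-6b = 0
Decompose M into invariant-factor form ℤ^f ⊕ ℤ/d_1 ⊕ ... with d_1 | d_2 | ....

rank_ℚ(R)=1; free=2−1=1
SNF(R) diag = [3] → torsion [3]

Answer: M ≅ ℤ^1 ⊕ ℤ/3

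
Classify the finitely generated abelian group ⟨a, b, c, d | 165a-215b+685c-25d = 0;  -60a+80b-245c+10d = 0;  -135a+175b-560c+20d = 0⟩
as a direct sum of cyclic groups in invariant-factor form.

Answer: M ≅ ℤ^1 ⊕ ℤ/5 ⊕ ℤ/5 ⊕ ℤ/15

Derivation:
rank_ℚ(R)=3; free=4−3=1
SNF(R) diag = [5, 5, 15] → torsion [5, 5, 15]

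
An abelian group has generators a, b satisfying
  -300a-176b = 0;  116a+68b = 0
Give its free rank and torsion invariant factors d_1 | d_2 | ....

rank_ℚ(R)=2; free=2−2=0
SNF(R) diag = [4, 4] → torsion [4, 4]

Answer: M ≅ ℤ/4 ⊕ ℤ/4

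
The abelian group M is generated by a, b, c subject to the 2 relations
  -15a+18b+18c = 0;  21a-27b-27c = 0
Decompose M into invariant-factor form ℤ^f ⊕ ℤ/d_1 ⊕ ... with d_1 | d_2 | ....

rank_ℚ(R)=2; free=3−2=1
SNF(R) diag = [3, 9] → torsion [3, 9]

Answer: M ≅ ℤ^1 ⊕ ℤ/3 ⊕ ℤ/9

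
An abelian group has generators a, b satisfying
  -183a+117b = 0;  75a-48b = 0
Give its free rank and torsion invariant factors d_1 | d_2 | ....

Answer: M ≅ ℤ/3 ⊕ ℤ/3

Derivation:
rank_ℚ(R)=2; free=2−2=0
SNF(R) diag = [3, 3] → torsion [3, 3]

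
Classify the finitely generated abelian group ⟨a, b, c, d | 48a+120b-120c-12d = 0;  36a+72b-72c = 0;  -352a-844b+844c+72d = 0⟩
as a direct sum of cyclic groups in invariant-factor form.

Answer: M ≅ ℤ^1 ⊕ ℤ/4 ⊕ ℤ/12 ⊕ ℤ/36

Derivation:
rank_ℚ(R)=3; free=4−3=1
SNF(R) diag = [4, 12, 36] → torsion [4, 12, 36]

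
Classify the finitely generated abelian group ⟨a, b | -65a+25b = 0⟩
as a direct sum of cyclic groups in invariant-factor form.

rank_ℚ(R)=1; free=2−1=1
SNF(R) diag = [5] → torsion [5]

Answer: M ≅ ℤ^1 ⊕ ℤ/5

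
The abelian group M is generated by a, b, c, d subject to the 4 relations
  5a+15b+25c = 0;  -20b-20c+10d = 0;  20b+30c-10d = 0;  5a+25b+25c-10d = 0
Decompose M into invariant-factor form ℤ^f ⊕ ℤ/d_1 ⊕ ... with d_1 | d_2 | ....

Answer: M ≅ ℤ/5 ⊕ ℤ/10 ⊕ ℤ/10 ⊕ ℤ/10

Derivation:
rank_ℚ(R)=4; free=4−4=0
SNF(R) diag = [5, 10, 10, 10] → torsion [5, 10, 10, 10]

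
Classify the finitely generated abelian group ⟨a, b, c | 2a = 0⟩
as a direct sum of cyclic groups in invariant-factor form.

rank_ℚ(R)=1; free=3−1=2
SNF(R) diag = [2] → torsion [2]

Answer: M ≅ ℤ^2 ⊕ ℤ/2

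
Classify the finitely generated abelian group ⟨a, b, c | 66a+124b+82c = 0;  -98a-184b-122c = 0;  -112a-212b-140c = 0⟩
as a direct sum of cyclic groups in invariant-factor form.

rank_ℚ(R)=3; free=3−3=0
SNF(R) diag = [2, 4, 4] → torsion [2, 4, 4]

Answer: M ≅ ℤ/2 ⊕ ℤ/4 ⊕ ℤ/4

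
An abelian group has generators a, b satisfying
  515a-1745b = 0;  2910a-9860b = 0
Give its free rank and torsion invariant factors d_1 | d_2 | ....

Answer: M ≅ ℤ/5 ⊕ ℤ/10

Derivation:
rank_ℚ(R)=2; free=2−2=0
SNF(R) diag = [5, 10] → torsion [5, 10]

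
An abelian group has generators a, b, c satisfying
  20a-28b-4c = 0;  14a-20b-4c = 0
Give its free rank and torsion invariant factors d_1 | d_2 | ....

Answer: M ≅ ℤ^1 ⊕ ℤ/2 ⊕ ℤ/4

Derivation:
rank_ℚ(R)=2; free=3−2=1
SNF(R) diag = [2, 4] → torsion [2, 4]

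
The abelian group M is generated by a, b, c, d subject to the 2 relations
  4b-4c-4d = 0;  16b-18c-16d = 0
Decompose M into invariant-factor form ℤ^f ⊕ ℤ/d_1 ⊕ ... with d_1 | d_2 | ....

Answer: M ≅ ℤ^2 ⊕ ℤ/2 ⊕ ℤ/4

Derivation:
rank_ℚ(R)=2; free=4−2=2
SNF(R) diag = [2, 4] → torsion [2, 4]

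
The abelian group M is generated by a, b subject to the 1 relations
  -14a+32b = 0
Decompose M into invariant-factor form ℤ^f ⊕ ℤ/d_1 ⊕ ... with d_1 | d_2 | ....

Answer: M ≅ ℤ^1 ⊕ ℤ/2

Derivation:
rank_ℚ(R)=1; free=2−1=1
SNF(R) diag = [2] → torsion [2]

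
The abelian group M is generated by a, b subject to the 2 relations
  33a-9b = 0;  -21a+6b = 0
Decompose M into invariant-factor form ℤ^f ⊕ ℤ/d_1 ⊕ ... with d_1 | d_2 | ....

Answer: M ≅ ℤ/3 ⊕ ℤ/3

Derivation:
rank_ℚ(R)=2; free=2−2=0
SNF(R) diag = [3, 3] → torsion [3, 3]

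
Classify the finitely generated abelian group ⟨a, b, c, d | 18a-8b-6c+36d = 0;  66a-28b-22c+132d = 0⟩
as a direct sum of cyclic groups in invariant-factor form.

Answer: M ≅ ℤ^2 ⊕ ℤ/2 ⊕ ℤ/4

Derivation:
rank_ℚ(R)=2; free=4−2=2
SNF(R) diag = [2, 4] → torsion [2, 4]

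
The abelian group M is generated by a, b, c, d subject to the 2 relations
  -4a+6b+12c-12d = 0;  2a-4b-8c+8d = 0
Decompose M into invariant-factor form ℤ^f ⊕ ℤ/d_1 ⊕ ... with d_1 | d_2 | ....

Answer: M ≅ ℤ^2 ⊕ ℤ/2 ⊕ ℤ/2

Derivation:
rank_ℚ(R)=2; free=4−2=2
SNF(R) diag = [2, 2] → torsion [2, 2]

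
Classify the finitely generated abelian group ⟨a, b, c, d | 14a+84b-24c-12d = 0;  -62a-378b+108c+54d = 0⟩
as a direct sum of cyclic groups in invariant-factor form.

rank_ℚ(R)=2; free=4−2=2
SNF(R) diag = [2, 6] → torsion [2, 6]

Answer: M ≅ ℤ^2 ⊕ ℤ/2 ⊕ ℤ/6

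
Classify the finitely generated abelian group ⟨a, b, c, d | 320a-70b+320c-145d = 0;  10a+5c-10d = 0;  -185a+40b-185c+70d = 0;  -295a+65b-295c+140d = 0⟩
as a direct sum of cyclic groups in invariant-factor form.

rank_ℚ(R)=4; free=4−4=0
SNF(R) diag = [5, 5, 15, 15] → torsion [5, 5, 15, 15]

Answer: M ≅ ℤ/5 ⊕ ℤ/5 ⊕ ℤ/15 ⊕ ℤ/15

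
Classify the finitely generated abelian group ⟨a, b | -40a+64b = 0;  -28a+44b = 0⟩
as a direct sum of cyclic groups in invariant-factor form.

rank_ℚ(R)=2; free=2−2=0
SNF(R) diag = [4, 8] → torsion [4, 8]

Answer: M ≅ ℤ/4 ⊕ ℤ/8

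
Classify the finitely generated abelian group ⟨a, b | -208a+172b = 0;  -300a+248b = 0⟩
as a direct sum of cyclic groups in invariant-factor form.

Answer: M ≅ ℤ/4 ⊕ ℤ/4

Derivation:
rank_ℚ(R)=2; free=2−2=0
SNF(R) diag = [4, 4] → torsion [4, 4]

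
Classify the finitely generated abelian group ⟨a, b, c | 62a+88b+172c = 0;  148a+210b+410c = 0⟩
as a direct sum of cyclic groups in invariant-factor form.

Answer: M ≅ ℤ^1 ⊕ ℤ/2 ⊕ ℤ/2

Derivation:
rank_ℚ(R)=2; free=3−2=1
SNF(R) diag = [2, 2] → torsion [2, 2]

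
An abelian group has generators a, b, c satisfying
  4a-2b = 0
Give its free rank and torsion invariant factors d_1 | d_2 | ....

Answer: M ≅ ℤ^2 ⊕ ℤ/2

Derivation:
rank_ℚ(R)=1; free=3−1=2
SNF(R) diag = [2] → torsion [2]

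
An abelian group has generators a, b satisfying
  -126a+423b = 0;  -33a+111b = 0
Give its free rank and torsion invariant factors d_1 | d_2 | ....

rank_ℚ(R)=2; free=2−2=0
SNF(R) diag = [3, 9] → torsion [3, 9]

Answer: M ≅ ℤ/3 ⊕ ℤ/9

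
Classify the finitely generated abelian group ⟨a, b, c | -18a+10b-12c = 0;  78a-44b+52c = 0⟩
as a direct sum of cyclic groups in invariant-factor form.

Answer: M ≅ ℤ^1 ⊕ ℤ/2 ⊕ ℤ/2

Derivation:
rank_ℚ(R)=2; free=3−2=1
SNF(R) diag = [2, 2] → torsion [2, 2]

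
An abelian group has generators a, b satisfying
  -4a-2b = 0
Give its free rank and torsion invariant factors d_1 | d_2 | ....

Answer: M ≅ ℤ^1 ⊕ ℤ/2

Derivation:
rank_ℚ(R)=1; free=2−1=1
SNF(R) diag = [2] → torsion [2]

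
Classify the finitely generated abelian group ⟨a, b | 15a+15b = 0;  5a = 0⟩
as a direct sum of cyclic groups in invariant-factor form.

Answer: M ≅ ℤ/5 ⊕ ℤ/15

Derivation:
rank_ℚ(R)=2; free=2−2=0
SNF(R) diag = [5, 15] → torsion [5, 15]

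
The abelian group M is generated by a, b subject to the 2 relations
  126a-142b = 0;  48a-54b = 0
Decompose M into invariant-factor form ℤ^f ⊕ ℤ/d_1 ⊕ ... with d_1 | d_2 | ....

Answer: M ≅ ℤ/2 ⊕ ℤ/6

Derivation:
rank_ℚ(R)=2; free=2−2=0
SNF(R) diag = [2, 6] → torsion [2, 6]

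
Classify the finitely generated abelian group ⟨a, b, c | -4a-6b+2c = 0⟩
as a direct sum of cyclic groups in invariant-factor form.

rank_ℚ(R)=1; free=3−1=2
SNF(R) diag = [2] → torsion [2]

Answer: M ≅ ℤ^2 ⊕ ℤ/2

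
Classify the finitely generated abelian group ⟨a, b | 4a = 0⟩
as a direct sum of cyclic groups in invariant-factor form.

Answer: M ≅ ℤ^1 ⊕ ℤ/4

Derivation:
rank_ℚ(R)=1; free=2−1=1
SNF(R) diag = [4] → torsion [4]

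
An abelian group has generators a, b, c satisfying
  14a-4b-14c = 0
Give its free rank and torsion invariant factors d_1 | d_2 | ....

Answer: M ≅ ℤ^2 ⊕ ℤ/2

Derivation:
rank_ℚ(R)=1; free=3−1=2
SNF(R) diag = [2] → torsion [2]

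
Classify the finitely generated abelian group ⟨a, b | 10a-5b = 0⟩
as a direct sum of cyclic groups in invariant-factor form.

Answer: M ≅ ℤ^1 ⊕ ℤ/5

Derivation:
rank_ℚ(R)=1; free=2−1=1
SNF(R) diag = [5] → torsion [5]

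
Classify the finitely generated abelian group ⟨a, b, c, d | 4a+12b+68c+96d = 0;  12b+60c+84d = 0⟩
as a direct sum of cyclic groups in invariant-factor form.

rank_ℚ(R)=2; free=4−2=2
SNF(R) diag = [4, 12] → torsion [4, 12]

Answer: M ≅ ℤ^2 ⊕ ℤ/4 ⊕ ℤ/12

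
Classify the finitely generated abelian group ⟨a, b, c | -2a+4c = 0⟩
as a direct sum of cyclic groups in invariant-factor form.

Answer: M ≅ ℤ^2 ⊕ ℤ/2

Derivation:
rank_ℚ(R)=1; free=3−1=2
SNF(R) diag = [2] → torsion [2]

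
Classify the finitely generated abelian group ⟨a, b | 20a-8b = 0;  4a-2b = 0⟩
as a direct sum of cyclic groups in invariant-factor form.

Answer: M ≅ ℤ/2 ⊕ ℤ/4

Derivation:
rank_ℚ(R)=2; free=2−2=0
SNF(R) diag = [2, 4] → torsion [2, 4]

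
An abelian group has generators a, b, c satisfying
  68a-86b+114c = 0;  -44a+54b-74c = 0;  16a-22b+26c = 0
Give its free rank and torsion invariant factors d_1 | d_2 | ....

rank_ℚ(R)=3; free=3−3=0
SNF(R) diag = [2, 4, 8] → torsion [2, 4, 8]

Answer: M ≅ ℤ/2 ⊕ ℤ/4 ⊕ ℤ/8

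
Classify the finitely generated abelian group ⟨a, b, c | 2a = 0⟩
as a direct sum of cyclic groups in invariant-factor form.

Answer: M ≅ ℤ^2 ⊕ ℤ/2

Derivation:
rank_ℚ(R)=1; free=3−1=2
SNF(R) diag = [2] → torsion [2]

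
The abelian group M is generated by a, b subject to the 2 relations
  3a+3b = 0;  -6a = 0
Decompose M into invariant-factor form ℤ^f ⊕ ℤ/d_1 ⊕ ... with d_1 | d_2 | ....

Answer: M ≅ ℤ/3 ⊕ ℤ/6

Derivation:
rank_ℚ(R)=2; free=2−2=0
SNF(R) diag = [3, 6] → torsion [3, 6]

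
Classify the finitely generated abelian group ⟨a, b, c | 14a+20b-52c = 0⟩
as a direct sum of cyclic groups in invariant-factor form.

rank_ℚ(R)=1; free=3−1=2
SNF(R) diag = [2] → torsion [2]

Answer: M ≅ ℤ^2 ⊕ ℤ/2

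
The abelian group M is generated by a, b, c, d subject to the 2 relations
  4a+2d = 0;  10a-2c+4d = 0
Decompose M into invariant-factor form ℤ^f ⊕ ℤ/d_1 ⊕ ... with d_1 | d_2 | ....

Answer: M ≅ ℤ^2 ⊕ ℤ/2 ⊕ ℤ/2

Derivation:
rank_ℚ(R)=2; free=4−2=2
SNF(R) diag = [2, 2] → torsion [2, 2]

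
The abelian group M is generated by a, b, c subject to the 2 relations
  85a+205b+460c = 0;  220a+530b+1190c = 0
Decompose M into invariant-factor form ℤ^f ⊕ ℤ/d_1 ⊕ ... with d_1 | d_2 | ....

Answer: M ≅ ℤ^1 ⊕ ℤ/5 ⊕ ℤ/10

Derivation:
rank_ℚ(R)=2; free=3−2=1
SNF(R) diag = [5, 10] → torsion [5, 10]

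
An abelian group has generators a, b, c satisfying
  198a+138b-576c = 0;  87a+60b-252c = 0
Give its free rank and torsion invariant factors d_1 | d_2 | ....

rank_ℚ(R)=2; free=3−2=1
SNF(R) diag = [3, 6] → torsion [3, 6]

Answer: M ≅ ℤ^1 ⊕ ℤ/3 ⊕ ℤ/6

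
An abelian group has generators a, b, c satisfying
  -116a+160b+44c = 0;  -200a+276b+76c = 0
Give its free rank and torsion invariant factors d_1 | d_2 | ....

rank_ℚ(R)=2; free=3−2=1
SNF(R) diag = [4, 4] → torsion [4, 4]

Answer: M ≅ ℤ^1 ⊕ ℤ/4 ⊕ ℤ/4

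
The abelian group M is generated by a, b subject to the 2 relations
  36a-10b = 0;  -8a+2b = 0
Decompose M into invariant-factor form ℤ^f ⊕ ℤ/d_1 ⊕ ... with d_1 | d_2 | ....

rank_ℚ(R)=2; free=2−2=0
SNF(R) diag = [2, 4] → torsion [2, 4]

Answer: M ≅ ℤ/2 ⊕ ℤ/4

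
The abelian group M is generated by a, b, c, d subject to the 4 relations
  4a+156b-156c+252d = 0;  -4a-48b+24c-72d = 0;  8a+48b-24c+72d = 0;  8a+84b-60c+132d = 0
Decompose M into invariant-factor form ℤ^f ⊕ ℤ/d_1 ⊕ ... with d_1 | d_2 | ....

rank_ℚ(R)=4; free=4−4=0
SNF(R) diag = [4, 12, 24, 24] → torsion [4, 12, 24, 24]

Answer: M ≅ ℤ/4 ⊕ ℤ/12 ⊕ ℤ/24 ⊕ ℤ/24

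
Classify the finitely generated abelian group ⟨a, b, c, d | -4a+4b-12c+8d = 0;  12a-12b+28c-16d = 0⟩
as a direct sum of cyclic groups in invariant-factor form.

Answer: M ≅ ℤ^2 ⊕ ℤ/4 ⊕ ℤ/8

Derivation:
rank_ℚ(R)=2; free=4−2=2
SNF(R) diag = [4, 8] → torsion [4, 8]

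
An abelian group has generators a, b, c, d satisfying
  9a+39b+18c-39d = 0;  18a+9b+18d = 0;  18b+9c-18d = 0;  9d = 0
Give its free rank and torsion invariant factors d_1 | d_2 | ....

Answer: M ≅ ℤ/3 ⊕ ℤ/9 ⊕ ℤ/9 ⊕ ℤ/9

Derivation:
rank_ℚ(R)=4; free=4−4=0
SNF(R) diag = [3, 9, 9, 9] → torsion [3, 9, 9, 9]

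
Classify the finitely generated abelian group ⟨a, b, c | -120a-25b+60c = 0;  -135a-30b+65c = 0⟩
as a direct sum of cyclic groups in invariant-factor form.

Answer: M ≅ ℤ^1 ⊕ ℤ/5 ⊕ ℤ/5

Derivation:
rank_ℚ(R)=2; free=3−2=1
SNF(R) diag = [5, 5] → torsion [5, 5]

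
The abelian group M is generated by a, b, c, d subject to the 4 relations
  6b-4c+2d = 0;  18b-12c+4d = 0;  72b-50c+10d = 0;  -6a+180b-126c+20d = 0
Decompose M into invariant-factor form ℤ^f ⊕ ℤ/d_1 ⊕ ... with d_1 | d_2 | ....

Answer: M ≅ ℤ/2 ⊕ ℤ/2 ⊕ ℤ/6 ⊕ ℤ/6

Derivation:
rank_ℚ(R)=4; free=4−4=0
SNF(R) diag = [2, 2, 6, 6] → torsion [2, 2, 6, 6]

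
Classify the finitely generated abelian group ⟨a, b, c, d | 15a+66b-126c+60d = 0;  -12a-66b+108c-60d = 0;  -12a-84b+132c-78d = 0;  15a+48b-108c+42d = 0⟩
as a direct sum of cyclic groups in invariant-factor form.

rank_ℚ(R)=4; free=4−4=0
SNF(R) diag = [3, 6, 6, 18] → torsion [3, 6, 6, 18]

Answer: M ≅ ℤ/3 ⊕ ℤ/6 ⊕ ℤ/6 ⊕ ℤ/18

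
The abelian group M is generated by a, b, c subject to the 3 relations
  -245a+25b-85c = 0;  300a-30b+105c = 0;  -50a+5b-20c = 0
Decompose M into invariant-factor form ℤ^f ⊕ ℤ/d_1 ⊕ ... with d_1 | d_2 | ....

Answer: M ≅ ℤ/5 ⊕ ℤ/5 ⊕ ℤ/15

Derivation:
rank_ℚ(R)=3; free=3−3=0
SNF(R) diag = [5, 5, 15] → torsion [5, 5, 15]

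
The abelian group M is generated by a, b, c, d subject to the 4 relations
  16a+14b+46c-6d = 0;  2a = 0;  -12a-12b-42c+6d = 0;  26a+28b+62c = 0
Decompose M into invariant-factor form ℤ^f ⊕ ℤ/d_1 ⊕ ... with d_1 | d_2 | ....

rank_ℚ(R)=4; free=4−4=0
SNF(R) diag = [2, 2, 6, 6] → torsion [2, 2, 6, 6]

Answer: M ≅ ℤ/2 ⊕ ℤ/2 ⊕ ℤ/6 ⊕ ℤ/6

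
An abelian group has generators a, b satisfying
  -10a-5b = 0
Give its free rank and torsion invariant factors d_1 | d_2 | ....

Answer: M ≅ ℤ^1 ⊕ ℤ/5

Derivation:
rank_ℚ(R)=1; free=2−1=1
SNF(R) diag = [5] → torsion [5]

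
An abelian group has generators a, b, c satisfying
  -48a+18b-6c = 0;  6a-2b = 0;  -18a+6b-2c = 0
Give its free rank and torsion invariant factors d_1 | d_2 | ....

Answer: M ≅ ℤ/2 ⊕ ℤ/2 ⊕ ℤ/6

Derivation:
rank_ℚ(R)=3; free=3−3=0
SNF(R) diag = [2, 2, 6] → torsion [2, 2, 6]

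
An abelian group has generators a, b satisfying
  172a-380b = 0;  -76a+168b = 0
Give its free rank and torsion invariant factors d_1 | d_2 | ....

rank_ℚ(R)=2; free=2−2=0
SNF(R) diag = [4, 4] → torsion [4, 4]

Answer: M ≅ ℤ/4 ⊕ ℤ/4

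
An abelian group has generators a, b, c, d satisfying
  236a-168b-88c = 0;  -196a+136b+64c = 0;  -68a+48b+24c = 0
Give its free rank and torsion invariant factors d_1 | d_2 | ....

Answer: M ≅ ℤ^1 ⊕ ℤ/4 ⊕ ℤ/8 ⊕ ℤ/8

Derivation:
rank_ℚ(R)=3; free=4−3=1
SNF(R) diag = [4, 8, 8] → torsion [4, 8, 8]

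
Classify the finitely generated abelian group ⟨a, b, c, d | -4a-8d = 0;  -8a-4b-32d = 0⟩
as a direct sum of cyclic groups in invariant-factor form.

Answer: M ≅ ℤ^2 ⊕ ℤ/4 ⊕ ℤ/4

Derivation:
rank_ℚ(R)=2; free=4−2=2
SNF(R) diag = [4, 4] → torsion [4, 4]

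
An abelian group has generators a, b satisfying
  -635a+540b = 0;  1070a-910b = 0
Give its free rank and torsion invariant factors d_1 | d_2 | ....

rank_ℚ(R)=2; free=2−2=0
SNF(R) diag = [5, 10] → torsion [5, 10]

Answer: M ≅ ℤ/5 ⊕ ℤ/10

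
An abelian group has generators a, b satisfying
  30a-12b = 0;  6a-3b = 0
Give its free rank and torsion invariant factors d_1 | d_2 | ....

rank_ℚ(R)=2; free=2−2=0
SNF(R) diag = [3, 6] → torsion [3, 6]

Answer: M ≅ ℤ/3 ⊕ ℤ/6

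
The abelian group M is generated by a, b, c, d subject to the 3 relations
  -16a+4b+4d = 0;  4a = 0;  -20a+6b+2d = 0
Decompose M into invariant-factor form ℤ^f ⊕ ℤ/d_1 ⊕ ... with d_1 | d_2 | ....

Answer: M ≅ ℤ^1 ⊕ ℤ/2 ⊕ ℤ/4 ⊕ ℤ/8

Derivation:
rank_ℚ(R)=3; free=4−3=1
SNF(R) diag = [2, 4, 8] → torsion [2, 4, 8]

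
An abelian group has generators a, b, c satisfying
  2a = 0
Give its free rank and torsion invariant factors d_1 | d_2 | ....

Answer: M ≅ ℤ^2 ⊕ ℤ/2

Derivation:
rank_ℚ(R)=1; free=3−1=2
SNF(R) diag = [2] → torsion [2]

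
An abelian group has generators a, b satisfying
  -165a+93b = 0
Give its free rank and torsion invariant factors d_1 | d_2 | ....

rank_ℚ(R)=1; free=2−1=1
SNF(R) diag = [3] → torsion [3]

Answer: M ≅ ℤ^1 ⊕ ℤ/3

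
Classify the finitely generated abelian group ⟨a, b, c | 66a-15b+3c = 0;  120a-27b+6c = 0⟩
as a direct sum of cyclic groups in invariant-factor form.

rank_ℚ(R)=2; free=3−2=1
SNF(R) diag = [3, 3] → torsion [3, 3]

Answer: M ≅ ℤ^1 ⊕ ℤ/3 ⊕ ℤ/3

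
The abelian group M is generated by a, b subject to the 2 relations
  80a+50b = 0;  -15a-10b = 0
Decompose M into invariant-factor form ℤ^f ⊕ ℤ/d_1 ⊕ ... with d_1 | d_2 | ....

rank_ℚ(R)=2; free=2−2=0
SNF(R) diag = [5, 10] → torsion [5, 10]

Answer: M ≅ ℤ/5 ⊕ ℤ/10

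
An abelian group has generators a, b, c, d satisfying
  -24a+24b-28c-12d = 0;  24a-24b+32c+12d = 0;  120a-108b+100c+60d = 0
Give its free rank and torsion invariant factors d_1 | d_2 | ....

Answer: M ≅ ℤ^1 ⊕ ℤ/4 ⊕ ℤ/12 ⊕ ℤ/12

Derivation:
rank_ℚ(R)=3; free=4−3=1
SNF(R) diag = [4, 12, 12] → torsion [4, 12, 12]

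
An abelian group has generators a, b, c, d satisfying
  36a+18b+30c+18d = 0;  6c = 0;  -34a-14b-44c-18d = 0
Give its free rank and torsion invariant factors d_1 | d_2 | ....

Answer: M ≅ ℤ^1 ⊕ ℤ/2 ⊕ ℤ/6 ⊕ ℤ/18

Derivation:
rank_ℚ(R)=3; free=4−3=1
SNF(R) diag = [2, 6, 18] → torsion [2, 6, 18]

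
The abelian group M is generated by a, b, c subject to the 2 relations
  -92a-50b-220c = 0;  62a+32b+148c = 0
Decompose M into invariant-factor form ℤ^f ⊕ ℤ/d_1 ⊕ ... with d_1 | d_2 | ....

rank_ℚ(R)=2; free=3−2=1
SNF(R) diag = [2, 6] → torsion [2, 6]

Answer: M ≅ ℤ^1 ⊕ ℤ/2 ⊕ ℤ/6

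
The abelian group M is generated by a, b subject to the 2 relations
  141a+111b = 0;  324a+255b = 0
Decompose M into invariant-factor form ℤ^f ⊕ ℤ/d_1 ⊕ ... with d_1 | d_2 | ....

rank_ℚ(R)=2; free=2−2=0
SNF(R) diag = [3, 3] → torsion [3, 3]

Answer: M ≅ ℤ/3 ⊕ ℤ/3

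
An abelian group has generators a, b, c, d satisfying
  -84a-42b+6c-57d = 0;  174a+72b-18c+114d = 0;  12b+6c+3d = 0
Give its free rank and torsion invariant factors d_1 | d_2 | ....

Answer: M ≅ ℤ^1 ⊕ ℤ/3 ⊕ ℤ/6 ⊕ ℤ/18

Derivation:
rank_ℚ(R)=3; free=4−3=1
SNF(R) diag = [3, 6, 18] → torsion [3, 6, 18]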